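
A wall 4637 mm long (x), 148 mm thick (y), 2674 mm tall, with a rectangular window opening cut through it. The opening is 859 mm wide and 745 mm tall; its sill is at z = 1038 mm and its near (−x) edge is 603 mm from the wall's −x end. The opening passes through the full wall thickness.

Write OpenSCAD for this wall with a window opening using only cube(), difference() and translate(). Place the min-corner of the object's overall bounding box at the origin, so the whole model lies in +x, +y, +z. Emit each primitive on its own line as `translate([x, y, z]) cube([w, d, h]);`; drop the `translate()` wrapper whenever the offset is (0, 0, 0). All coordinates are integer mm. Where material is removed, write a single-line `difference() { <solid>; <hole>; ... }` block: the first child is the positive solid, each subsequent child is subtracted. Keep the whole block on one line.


difference() { cube([4637, 148, 2674]); translate([603, 0, 1038]) cube([859, 148, 745]); }


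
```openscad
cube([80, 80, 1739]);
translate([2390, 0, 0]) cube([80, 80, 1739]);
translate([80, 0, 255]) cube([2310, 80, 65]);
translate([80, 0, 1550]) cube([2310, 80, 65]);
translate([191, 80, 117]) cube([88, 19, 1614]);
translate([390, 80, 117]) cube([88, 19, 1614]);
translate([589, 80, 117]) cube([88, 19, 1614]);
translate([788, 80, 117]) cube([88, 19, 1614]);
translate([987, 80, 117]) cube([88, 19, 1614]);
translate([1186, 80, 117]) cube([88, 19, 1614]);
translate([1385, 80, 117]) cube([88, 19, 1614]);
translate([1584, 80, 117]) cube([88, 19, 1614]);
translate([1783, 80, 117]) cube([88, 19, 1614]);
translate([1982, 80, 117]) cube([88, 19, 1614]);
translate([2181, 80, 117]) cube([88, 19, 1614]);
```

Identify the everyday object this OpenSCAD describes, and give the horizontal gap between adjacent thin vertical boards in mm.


A fence section. The picket gap is 111 mm.

Two posts, two rails, 11 pickets — a fence section. Span 2310 mm holds 11 pickets of 88 mm with 12 equal gaps: ⌊(2310 − 11·88) / 12⌋ = 111 mm.


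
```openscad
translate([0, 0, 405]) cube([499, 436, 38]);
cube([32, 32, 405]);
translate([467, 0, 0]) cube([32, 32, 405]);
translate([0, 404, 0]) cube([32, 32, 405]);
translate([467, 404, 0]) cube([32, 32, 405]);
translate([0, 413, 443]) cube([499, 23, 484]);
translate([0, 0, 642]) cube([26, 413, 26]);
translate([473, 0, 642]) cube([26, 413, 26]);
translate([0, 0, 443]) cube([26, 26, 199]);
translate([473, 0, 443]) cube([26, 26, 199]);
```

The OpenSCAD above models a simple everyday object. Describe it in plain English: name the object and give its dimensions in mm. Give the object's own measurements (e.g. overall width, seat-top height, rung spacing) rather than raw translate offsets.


A chair. The seat is a 499×436×38 mm slab with its top at z = 443 mm, on four 32×32 mm corner legs (flush with the seat edges, standing on z = 0). A flat backrest 23 mm thick, 484 mm tall, spans the full seat width and rises from the seat top along its +y edge, rear face flush with the rear of the seat. Two armrests of 26×26 mm section run along each side from the seat's front edge to the front of the backrest, top faces 225 mm above the seat top and outer faces flush with the seat's x-edges; a 26×26 mm post under the front of each armrest stands on the seat at the front corner.


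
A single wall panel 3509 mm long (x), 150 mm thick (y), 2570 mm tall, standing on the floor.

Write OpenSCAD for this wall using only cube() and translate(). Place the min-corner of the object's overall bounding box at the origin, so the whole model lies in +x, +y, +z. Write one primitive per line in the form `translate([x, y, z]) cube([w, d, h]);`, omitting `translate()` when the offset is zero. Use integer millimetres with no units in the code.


cube([3509, 150, 2570]);


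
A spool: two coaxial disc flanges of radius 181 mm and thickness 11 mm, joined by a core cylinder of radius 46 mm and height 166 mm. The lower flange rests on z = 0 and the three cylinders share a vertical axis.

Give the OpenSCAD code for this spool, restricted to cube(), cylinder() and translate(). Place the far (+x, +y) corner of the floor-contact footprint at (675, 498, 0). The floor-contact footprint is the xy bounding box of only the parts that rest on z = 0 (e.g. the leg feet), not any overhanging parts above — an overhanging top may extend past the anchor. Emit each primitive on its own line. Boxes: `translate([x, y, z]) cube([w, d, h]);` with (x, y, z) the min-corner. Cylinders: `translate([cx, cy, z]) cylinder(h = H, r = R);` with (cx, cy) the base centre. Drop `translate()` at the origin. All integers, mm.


translate([494, 317, 0]) cylinder(h = 11, r = 181);
translate([494, 317, 11]) cylinder(h = 166, r = 46);
translate([494, 317, 177]) cylinder(h = 11, r = 181);


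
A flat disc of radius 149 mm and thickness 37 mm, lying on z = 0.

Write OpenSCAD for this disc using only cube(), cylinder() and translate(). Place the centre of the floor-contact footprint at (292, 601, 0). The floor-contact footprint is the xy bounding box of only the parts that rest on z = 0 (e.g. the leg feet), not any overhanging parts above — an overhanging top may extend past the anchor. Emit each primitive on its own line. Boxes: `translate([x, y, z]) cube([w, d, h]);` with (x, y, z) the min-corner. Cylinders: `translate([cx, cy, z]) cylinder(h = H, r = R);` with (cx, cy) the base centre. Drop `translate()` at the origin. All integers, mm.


translate([292, 601, 0]) cylinder(h = 37, r = 149);


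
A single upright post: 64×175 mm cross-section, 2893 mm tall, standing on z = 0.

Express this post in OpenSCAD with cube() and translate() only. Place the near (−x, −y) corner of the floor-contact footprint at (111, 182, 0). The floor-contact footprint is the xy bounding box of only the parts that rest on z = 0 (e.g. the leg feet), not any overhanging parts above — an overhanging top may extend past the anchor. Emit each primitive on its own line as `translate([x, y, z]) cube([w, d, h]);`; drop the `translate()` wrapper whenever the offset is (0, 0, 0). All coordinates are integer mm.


translate([111, 182, 0]) cube([64, 175, 2893]);


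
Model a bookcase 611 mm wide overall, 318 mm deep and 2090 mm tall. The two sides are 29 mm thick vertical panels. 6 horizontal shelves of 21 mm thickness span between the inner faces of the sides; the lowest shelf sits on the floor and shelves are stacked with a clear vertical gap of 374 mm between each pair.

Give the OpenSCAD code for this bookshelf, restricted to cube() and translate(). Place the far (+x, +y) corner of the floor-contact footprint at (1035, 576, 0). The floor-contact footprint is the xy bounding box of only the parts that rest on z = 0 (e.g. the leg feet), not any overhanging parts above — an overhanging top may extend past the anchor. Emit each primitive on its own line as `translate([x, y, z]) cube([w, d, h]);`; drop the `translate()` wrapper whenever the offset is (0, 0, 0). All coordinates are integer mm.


translate([424, 258, 0]) cube([29, 318, 2090]);
translate([1006, 258, 0]) cube([29, 318, 2090]);
translate([453, 258, 0]) cube([553, 318, 21]);
translate([453, 258, 395]) cube([553, 318, 21]);
translate([453, 258, 790]) cube([553, 318, 21]);
translate([453, 258, 1185]) cube([553, 318, 21]);
translate([453, 258, 1580]) cube([553, 318, 21]);
translate([453, 258, 1975]) cube([553, 318, 21]);


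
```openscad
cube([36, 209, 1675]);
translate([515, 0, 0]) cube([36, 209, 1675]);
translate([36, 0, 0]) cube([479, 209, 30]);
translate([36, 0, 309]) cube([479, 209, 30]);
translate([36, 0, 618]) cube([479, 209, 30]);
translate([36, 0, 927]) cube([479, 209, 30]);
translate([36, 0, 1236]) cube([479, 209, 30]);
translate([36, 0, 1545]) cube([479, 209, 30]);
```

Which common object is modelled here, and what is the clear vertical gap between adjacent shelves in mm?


A bookshelf. The clear shelf gap is 279 mm.

Two tall side panels with 6 horizontal boards between them — a bookshelf. The first two shelf undersides are at z = 0 and z = 309; with shelf thickness 30, the clear gap is 309 − 0 − 30 = 279 mm.


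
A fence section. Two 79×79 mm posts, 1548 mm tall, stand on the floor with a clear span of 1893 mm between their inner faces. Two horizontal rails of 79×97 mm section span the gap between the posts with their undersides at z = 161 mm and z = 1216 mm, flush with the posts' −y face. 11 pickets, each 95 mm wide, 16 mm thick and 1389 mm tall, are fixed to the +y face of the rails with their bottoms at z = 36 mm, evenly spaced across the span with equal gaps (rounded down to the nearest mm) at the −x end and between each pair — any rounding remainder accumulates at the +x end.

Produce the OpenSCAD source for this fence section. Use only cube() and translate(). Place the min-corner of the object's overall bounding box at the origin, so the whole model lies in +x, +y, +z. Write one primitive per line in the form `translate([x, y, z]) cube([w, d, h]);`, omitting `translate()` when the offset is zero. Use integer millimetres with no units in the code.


cube([79, 79, 1548]);
translate([1972, 0, 0]) cube([79, 79, 1548]);
translate([79, 0, 161]) cube([1893, 79, 97]);
translate([79, 0, 1216]) cube([1893, 79, 97]);
translate([149, 79, 36]) cube([95, 16, 1389]);
translate([314, 79, 36]) cube([95, 16, 1389]);
translate([479, 79, 36]) cube([95, 16, 1389]);
translate([644, 79, 36]) cube([95, 16, 1389]);
translate([809, 79, 36]) cube([95, 16, 1389]);
translate([974, 79, 36]) cube([95, 16, 1389]);
translate([1139, 79, 36]) cube([95, 16, 1389]);
translate([1304, 79, 36]) cube([95, 16, 1389]);
translate([1469, 79, 36]) cube([95, 16, 1389]);
translate([1634, 79, 36]) cube([95, 16, 1389]);
translate([1799, 79, 36]) cube([95, 16, 1389]);


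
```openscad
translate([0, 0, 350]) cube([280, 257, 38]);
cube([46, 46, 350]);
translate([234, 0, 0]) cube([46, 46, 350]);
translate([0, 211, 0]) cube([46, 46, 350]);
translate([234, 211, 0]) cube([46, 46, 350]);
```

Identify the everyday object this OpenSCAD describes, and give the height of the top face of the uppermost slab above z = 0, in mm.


A stool. The seat height is 388 mm.

A 280×257×38 slab at z = 350 on four corner posts — a stool. The seat top is 350 + 38 = 388 mm.


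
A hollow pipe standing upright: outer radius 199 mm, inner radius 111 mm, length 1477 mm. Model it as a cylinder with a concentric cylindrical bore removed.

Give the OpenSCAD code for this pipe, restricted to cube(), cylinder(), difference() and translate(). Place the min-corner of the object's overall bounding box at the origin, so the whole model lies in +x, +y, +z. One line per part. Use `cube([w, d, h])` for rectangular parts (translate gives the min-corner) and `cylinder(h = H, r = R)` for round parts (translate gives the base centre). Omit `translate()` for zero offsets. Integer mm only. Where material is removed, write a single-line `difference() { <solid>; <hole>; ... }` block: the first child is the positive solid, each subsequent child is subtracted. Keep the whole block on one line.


difference() { translate([199, 199, 0]) cylinder(h = 1477, r = 199); translate([199, 199, 0]) cylinder(h = 1477, r = 111); }


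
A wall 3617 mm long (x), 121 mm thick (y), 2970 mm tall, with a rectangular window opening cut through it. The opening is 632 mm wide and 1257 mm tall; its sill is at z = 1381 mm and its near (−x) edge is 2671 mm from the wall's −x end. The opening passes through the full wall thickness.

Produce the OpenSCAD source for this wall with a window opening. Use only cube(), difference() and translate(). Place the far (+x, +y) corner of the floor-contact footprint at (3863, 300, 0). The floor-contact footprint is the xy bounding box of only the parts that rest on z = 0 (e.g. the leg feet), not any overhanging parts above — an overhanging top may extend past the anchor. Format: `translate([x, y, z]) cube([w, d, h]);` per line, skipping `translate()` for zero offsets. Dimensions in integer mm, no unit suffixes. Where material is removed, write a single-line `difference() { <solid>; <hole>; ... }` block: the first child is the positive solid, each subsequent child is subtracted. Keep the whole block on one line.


difference() { translate([246, 179, 0]) cube([3617, 121, 2970]); translate([2917, 179, 1381]) cube([632, 121, 1257]); }


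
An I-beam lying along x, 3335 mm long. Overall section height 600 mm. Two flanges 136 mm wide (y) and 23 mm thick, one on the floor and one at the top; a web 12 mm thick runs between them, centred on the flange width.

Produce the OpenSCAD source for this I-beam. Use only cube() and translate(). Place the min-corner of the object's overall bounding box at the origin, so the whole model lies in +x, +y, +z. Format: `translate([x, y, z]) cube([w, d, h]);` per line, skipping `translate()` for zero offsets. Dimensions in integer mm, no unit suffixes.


cube([3335, 136, 23]);
translate([0, 62, 23]) cube([3335, 12, 554]);
translate([0, 0, 577]) cube([3335, 136, 23]);


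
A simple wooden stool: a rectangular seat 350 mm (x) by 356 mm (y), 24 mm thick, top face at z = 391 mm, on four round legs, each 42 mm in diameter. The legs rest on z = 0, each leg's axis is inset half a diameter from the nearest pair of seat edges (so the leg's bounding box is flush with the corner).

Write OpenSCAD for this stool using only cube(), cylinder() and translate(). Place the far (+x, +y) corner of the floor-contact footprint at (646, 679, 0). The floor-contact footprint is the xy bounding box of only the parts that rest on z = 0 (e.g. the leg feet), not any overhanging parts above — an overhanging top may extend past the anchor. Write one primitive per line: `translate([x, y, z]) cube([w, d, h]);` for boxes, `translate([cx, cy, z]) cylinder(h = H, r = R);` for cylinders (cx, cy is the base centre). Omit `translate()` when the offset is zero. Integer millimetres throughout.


translate([296, 323, 367]) cube([350, 356, 24]);
translate([317, 344, 0]) cylinder(h = 367, r = 21);
translate([625, 344, 0]) cylinder(h = 367, r = 21);
translate([317, 658, 0]) cylinder(h = 367, r = 21);
translate([625, 658, 0]) cylinder(h = 367, r = 21);


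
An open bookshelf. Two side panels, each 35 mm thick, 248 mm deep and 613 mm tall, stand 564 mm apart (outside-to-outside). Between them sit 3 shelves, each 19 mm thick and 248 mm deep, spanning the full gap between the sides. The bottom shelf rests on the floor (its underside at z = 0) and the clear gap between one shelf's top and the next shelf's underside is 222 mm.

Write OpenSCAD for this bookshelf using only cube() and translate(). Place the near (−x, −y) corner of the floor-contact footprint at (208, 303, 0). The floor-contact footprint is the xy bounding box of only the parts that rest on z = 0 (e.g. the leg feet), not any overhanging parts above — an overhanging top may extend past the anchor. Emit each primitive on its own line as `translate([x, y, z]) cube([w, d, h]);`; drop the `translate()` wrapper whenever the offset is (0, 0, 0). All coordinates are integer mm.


translate([208, 303, 0]) cube([35, 248, 613]);
translate([737, 303, 0]) cube([35, 248, 613]);
translate([243, 303, 0]) cube([494, 248, 19]);
translate([243, 303, 241]) cube([494, 248, 19]);
translate([243, 303, 482]) cube([494, 248, 19]);


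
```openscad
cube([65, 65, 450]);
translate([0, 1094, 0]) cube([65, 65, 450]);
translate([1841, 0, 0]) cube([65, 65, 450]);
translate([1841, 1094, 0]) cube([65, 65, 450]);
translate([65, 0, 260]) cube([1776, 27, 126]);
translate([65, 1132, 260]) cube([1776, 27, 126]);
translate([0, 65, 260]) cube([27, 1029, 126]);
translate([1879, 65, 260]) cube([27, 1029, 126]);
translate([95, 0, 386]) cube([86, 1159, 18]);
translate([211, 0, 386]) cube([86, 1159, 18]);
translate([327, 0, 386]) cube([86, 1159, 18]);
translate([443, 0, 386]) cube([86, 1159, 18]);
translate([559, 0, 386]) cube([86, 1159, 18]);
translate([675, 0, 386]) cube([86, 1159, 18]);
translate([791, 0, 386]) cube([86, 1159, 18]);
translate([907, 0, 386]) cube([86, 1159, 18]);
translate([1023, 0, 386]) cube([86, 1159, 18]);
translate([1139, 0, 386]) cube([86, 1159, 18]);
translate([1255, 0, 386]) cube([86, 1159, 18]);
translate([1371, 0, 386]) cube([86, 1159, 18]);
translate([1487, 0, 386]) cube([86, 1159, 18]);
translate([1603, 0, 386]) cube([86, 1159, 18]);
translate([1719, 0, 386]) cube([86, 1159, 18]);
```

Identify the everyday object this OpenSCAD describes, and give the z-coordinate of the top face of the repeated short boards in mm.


A bed frame. The slat-top height is 404 mm.

Four posts, four rails, and a row of slats — a bed frame. Slats sit on the rails at z = 260 + 126 = 386; with slat thickness 18, the top is 404 mm.


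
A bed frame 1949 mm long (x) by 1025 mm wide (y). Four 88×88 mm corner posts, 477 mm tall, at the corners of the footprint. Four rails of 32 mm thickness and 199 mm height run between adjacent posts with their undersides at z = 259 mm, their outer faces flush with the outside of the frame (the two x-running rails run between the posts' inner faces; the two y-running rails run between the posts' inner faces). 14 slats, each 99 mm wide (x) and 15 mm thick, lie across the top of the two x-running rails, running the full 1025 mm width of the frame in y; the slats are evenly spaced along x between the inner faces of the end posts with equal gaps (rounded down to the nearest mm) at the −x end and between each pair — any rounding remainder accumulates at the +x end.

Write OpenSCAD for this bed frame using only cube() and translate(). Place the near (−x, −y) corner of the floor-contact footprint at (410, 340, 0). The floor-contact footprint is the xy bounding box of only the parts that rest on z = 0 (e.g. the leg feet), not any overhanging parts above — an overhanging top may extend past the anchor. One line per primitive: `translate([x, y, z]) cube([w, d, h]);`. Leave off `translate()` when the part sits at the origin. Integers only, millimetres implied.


// slat z = rail_z + rail_h = 259 + 199 = 458
// slat gap = ⌊(1773 − 14·99) / 15⌋ = 25
translate([410, 340, 0]) cube([88, 88, 477]);
translate([410, 1277, 0]) cube([88, 88, 477]);
translate([2271, 340, 0]) cube([88, 88, 477]);
translate([2271, 1277, 0]) cube([88, 88, 477]);
translate([498, 340, 259]) cube([1773, 32, 199]);
translate([498, 1333, 259]) cube([1773, 32, 199]);
translate([410, 428, 259]) cube([32, 849, 199]);
translate([2327, 428, 259]) cube([32, 849, 199]);
translate([523, 340, 458]) cube([99, 1025, 15]);
translate([647, 340, 458]) cube([99, 1025, 15]);
translate([771, 340, 458]) cube([99, 1025, 15]);
translate([895, 340, 458]) cube([99, 1025, 15]);
translate([1019, 340, 458]) cube([99, 1025, 15]);
translate([1143, 340, 458]) cube([99, 1025, 15]);
translate([1267, 340, 458]) cube([99, 1025, 15]);
translate([1391, 340, 458]) cube([99, 1025, 15]);
translate([1515, 340, 458]) cube([99, 1025, 15]);
translate([1639, 340, 458]) cube([99, 1025, 15]);
translate([1763, 340, 458]) cube([99, 1025, 15]);
translate([1887, 340, 458]) cube([99, 1025, 15]);
translate([2011, 340, 458]) cube([99, 1025, 15]);
translate([2135, 340, 458]) cube([99, 1025, 15]);


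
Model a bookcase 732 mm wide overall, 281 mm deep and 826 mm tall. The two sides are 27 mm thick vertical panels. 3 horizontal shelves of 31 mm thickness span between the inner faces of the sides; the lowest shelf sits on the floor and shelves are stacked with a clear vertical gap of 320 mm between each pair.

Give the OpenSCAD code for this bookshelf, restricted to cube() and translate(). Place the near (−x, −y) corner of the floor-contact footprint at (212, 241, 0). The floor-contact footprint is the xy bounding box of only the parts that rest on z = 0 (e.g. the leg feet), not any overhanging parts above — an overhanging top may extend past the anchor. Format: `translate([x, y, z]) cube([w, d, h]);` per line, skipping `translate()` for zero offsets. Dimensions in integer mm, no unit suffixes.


translate([212, 241, 0]) cube([27, 281, 826]);
translate([917, 241, 0]) cube([27, 281, 826]);
translate([239, 241, 0]) cube([678, 281, 31]);
translate([239, 241, 351]) cube([678, 281, 31]);
translate([239, 241, 702]) cube([678, 281, 31]);


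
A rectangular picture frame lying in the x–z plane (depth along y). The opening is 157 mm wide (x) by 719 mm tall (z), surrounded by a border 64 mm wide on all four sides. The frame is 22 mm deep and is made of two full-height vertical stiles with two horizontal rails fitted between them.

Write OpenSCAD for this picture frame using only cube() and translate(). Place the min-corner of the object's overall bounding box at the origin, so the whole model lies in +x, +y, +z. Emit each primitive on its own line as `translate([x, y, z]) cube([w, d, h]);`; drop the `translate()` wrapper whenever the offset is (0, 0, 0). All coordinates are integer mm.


cube([64, 22, 847]);
translate([221, 0, 0]) cube([64, 22, 847]);
translate([64, 0, 0]) cube([157, 22, 64]);
translate([64, 0, 783]) cube([157, 22, 64]);


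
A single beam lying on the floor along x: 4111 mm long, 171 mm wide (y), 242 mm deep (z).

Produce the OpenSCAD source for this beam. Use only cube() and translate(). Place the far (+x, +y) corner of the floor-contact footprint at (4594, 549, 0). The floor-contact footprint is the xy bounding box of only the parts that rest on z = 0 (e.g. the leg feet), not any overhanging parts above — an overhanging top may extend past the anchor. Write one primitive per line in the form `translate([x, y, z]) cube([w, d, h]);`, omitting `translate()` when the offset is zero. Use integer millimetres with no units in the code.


translate([483, 378, 0]) cube([4111, 171, 242]);


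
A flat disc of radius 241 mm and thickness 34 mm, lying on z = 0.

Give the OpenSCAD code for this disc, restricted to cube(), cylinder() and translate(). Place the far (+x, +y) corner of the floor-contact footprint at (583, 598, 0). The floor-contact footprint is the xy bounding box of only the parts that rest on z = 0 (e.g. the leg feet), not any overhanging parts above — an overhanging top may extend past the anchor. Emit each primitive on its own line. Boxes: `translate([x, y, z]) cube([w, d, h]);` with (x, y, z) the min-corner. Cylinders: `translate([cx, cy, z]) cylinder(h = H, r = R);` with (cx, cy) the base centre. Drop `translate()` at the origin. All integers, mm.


translate([342, 357, 0]) cylinder(h = 34, r = 241);


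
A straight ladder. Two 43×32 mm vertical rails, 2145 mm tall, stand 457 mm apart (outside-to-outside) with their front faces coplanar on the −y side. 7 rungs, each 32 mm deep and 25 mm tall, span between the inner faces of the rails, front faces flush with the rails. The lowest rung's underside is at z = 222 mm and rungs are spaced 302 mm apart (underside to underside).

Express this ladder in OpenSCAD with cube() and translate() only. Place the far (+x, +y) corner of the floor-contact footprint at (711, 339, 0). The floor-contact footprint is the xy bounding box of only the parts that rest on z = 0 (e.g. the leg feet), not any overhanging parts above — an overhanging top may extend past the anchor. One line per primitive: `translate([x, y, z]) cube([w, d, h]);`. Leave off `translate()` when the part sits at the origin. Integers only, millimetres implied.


translate([254, 307, 0]) cube([43, 32, 2145]);
translate([668, 307, 0]) cube([43, 32, 2145]);
translate([297, 307, 222]) cube([371, 32, 25]);
translate([297, 307, 524]) cube([371, 32, 25]);
translate([297, 307, 826]) cube([371, 32, 25]);
translate([297, 307, 1128]) cube([371, 32, 25]);
translate([297, 307, 1430]) cube([371, 32, 25]);
translate([297, 307, 1732]) cube([371, 32, 25]);
translate([297, 307, 2034]) cube([371, 32, 25]);


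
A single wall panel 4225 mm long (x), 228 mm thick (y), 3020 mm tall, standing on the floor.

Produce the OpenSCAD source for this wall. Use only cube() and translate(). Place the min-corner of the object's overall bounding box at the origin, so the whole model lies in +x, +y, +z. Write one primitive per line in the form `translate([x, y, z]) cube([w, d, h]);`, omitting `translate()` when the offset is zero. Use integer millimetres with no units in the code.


cube([4225, 228, 3020]);


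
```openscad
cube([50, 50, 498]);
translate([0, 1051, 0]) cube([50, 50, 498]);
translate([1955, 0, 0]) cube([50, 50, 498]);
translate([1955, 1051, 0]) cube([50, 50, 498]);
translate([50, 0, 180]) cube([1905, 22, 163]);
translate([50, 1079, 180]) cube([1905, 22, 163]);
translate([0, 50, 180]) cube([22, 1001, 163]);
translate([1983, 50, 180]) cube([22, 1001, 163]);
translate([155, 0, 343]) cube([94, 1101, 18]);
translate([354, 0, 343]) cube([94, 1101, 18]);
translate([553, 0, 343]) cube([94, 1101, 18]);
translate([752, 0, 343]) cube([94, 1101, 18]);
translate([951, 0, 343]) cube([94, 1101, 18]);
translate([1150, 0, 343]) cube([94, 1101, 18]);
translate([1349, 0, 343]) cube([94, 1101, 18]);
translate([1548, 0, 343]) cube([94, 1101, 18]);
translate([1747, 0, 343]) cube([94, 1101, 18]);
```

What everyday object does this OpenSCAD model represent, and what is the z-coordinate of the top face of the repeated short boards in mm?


A bed frame. The slat-top height is 361 mm.

Four posts, four rails, and a row of slats — a bed frame. Slats sit on the rails at z = 180 + 163 = 343; with slat thickness 18, the top is 361 mm.


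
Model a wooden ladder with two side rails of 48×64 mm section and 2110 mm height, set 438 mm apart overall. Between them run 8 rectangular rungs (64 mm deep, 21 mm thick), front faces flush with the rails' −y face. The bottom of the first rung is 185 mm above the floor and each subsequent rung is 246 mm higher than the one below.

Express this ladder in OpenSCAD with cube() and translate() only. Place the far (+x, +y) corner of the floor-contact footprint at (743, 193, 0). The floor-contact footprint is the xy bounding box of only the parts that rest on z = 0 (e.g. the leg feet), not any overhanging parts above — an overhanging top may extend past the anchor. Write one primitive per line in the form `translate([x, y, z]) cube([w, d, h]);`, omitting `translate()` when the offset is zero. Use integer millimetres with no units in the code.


// rung span = 438 - 2*48 = 342
// rung[k] z = 185 + k*246
translate([305, 129, 0]) cube([48, 64, 2110]);
translate([695, 129, 0]) cube([48, 64, 2110]);
translate([353, 129, 185]) cube([342, 64, 21]);
translate([353, 129, 431]) cube([342, 64, 21]);
translate([353, 129, 677]) cube([342, 64, 21]);
translate([353, 129, 923]) cube([342, 64, 21]);
translate([353, 129, 1169]) cube([342, 64, 21]);
translate([353, 129, 1415]) cube([342, 64, 21]);
translate([353, 129, 1661]) cube([342, 64, 21]);
translate([353, 129, 1907]) cube([342, 64, 21]);


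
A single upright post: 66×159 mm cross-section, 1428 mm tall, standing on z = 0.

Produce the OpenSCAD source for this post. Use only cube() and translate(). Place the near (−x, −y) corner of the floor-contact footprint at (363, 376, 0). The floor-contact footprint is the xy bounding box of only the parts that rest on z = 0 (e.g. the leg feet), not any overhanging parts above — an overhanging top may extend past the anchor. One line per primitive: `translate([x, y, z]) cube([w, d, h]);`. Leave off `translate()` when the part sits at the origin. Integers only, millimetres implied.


translate([363, 376, 0]) cube([66, 159, 1428]);


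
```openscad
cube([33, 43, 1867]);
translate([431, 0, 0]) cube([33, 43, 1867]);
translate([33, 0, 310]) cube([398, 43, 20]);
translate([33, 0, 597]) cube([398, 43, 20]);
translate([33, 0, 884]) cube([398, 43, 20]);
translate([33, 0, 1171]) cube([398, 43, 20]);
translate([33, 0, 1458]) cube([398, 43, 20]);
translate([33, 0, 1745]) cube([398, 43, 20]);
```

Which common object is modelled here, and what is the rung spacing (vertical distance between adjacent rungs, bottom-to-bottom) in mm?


A ladder. The rung spacing is 287 mm.

Two tall 33×43 posts with 6 short bars between them — a ladder. Adjacent rungs sit at z = 310 and z = 597, so the spacing is 597 − 310 = 287 mm.


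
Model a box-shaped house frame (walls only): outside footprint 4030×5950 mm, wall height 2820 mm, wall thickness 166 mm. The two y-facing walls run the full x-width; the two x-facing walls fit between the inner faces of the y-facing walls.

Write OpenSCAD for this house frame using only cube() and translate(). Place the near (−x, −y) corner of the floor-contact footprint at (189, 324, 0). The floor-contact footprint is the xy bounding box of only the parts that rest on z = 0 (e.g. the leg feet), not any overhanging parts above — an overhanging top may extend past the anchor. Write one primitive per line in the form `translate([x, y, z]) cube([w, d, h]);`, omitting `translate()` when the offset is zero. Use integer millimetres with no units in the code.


translate([189, 324, 0]) cube([4030, 166, 2820]);
translate([189, 6108, 0]) cube([4030, 166, 2820]);
translate([189, 490, 0]) cube([166, 5618, 2820]);
translate([4053, 490, 0]) cube([166, 5618, 2820]);


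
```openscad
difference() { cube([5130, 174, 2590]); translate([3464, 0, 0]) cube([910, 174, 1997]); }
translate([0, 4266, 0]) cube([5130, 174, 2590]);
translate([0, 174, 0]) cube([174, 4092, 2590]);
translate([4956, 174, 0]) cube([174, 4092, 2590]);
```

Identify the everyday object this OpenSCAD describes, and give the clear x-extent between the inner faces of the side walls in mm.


A single room. The interior width is 4782 mm.

Four walls enclosing a rectangle with a door in the front wall — a room. Outside width 5130 minus two 174 mm walls gives 4782 mm.


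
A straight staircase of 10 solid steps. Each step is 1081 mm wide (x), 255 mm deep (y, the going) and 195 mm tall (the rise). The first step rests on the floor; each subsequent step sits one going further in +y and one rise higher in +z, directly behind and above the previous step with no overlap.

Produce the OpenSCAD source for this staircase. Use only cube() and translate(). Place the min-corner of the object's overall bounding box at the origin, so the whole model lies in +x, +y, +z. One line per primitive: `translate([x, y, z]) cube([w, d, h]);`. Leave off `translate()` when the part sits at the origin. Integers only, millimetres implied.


cube([1081, 255, 195]);
translate([0, 255, 195]) cube([1081, 255, 195]);
translate([0, 510, 390]) cube([1081, 255, 195]);
translate([0, 765, 585]) cube([1081, 255, 195]);
translate([0, 1020, 780]) cube([1081, 255, 195]);
translate([0, 1275, 975]) cube([1081, 255, 195]);
translate([0, 1530, 1170]) cube([1081, 255, 195]);
translate([0, 1785, 1365]) cube([1081, 255, 195]);
translate([0, 2040, 1560]) cube([1081, 255, 195]);
translate([0, 2295, 1755]) cube([1081, 255, 195]);


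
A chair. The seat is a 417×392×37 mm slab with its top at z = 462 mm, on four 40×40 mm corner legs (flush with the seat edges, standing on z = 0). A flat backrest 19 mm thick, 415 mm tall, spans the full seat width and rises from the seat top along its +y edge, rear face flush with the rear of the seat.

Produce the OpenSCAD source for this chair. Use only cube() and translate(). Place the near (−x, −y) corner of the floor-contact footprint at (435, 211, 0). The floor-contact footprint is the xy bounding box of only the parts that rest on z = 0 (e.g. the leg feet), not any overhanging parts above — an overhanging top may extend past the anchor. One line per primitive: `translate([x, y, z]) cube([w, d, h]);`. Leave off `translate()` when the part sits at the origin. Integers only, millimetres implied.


// leg_h = 462 - 37 = 425
translate([435, 211, 425]) cube([417, 392, 37]);
translate([435, 211, 0]) cube([40, 40, 425]);
translate([812, 211, 0]) cube([40, 40, 425]);
translate([435, 563, 0]) cube([40, 40, 425]);
translate([812, 563, 0]) cube([40, 40, 425]);
translate([435, 584, 462]) cube([417, 19, 415]);


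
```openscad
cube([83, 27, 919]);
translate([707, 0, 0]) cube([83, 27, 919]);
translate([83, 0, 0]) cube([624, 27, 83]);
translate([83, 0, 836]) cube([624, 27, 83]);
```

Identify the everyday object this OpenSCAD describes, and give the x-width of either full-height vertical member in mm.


A picture frame. The border width is 83 mm.

Four thin pieces enclosing a rectangular opening — a picture frame. The two full-height stiles are 919 mm tall; the top rail sits at z = 836 and is 83 mm tall, so the border above the opening is 919 − 836 = 83 mm, matching the stile x-width.


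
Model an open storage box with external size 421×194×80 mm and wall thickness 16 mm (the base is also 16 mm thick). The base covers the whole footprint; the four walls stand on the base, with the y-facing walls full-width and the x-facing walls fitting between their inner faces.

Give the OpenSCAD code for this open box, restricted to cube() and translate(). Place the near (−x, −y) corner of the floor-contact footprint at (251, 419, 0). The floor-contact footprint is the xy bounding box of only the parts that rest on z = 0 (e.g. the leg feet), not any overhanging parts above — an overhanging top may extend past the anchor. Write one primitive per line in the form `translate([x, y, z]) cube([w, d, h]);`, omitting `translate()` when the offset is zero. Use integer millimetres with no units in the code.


translate([251, 419, 0]) cube([421, 194, 16]);
translate([251, 419, 16]) cube([421, 16, 64]);
translate([251, 597, 16]) cube([421, 16, 64]);
translate([251, 435, 16]) cube([16, 162, 64]);
translate([656, 435, 16]) cube([16, 162, 64]);


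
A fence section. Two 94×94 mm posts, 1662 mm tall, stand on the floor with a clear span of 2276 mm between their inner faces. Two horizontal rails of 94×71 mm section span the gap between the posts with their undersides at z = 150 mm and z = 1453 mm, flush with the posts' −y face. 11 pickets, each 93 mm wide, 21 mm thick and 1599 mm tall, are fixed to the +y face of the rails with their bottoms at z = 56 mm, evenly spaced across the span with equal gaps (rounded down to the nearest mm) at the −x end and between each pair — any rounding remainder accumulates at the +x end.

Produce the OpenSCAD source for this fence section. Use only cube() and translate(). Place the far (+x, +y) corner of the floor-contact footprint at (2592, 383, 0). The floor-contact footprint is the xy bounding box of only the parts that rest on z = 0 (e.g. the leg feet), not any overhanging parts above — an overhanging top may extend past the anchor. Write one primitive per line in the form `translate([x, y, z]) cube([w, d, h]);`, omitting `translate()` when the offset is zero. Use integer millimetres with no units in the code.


translate([128, 289, 0]) cube([94, 94, 1662]);
translate([2498, 289, 0]) cube([94, 94, 1662]);
translate([222, 289, 150]) cube([2276, 94, 71]);
translate([222, 289, 1453]) cube([2276, 94, 71]);
translate([326, 383, 56]) cube([93, 21, 1599]);
translate([523, 383, 56]) cube([93, 21, 1599]);
translate([720, 383, 56]) cube([93, 21, 1599]);
translate([917, 383, 56]) cube([93, 21, 1599]);
translate([1114, 383, 56]) cube([93, 21, 1599]);
translate([1311, 383, 56]) cube([93, 21, 1599]);
translate([1508, 383, 56]) cube([93, 21, 1599]);
translate([1705, 383, 56]) cube([93, 21, 1599]);
translate([1902, 383, 56]) cube([93, 21, 1599]);
translate([2099, 383, 56]) cube([93, 21, 1599]);
translate([2296, 383, 56]) cube([93, 21, 1599]);


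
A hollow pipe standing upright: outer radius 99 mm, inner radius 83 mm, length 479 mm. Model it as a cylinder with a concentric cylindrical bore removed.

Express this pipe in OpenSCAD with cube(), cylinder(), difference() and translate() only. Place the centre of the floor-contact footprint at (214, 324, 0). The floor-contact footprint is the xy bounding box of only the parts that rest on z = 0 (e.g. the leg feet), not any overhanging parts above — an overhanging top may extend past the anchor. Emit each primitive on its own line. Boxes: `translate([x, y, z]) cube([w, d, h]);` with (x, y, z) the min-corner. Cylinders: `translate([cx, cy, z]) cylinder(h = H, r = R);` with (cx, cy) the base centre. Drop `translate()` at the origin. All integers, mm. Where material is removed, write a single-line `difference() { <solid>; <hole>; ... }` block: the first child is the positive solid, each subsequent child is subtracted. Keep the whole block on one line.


difference() { translate([214, 324, 0]) cylinder(h = 479, r = 99); translate([214, 324, 0]) cylinder(h = 479, r = 83); }


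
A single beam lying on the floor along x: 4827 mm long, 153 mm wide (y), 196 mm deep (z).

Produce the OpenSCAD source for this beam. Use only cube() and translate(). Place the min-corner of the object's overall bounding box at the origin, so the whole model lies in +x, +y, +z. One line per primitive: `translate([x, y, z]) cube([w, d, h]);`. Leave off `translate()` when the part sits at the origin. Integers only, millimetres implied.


cube([4827, 153, 196]);


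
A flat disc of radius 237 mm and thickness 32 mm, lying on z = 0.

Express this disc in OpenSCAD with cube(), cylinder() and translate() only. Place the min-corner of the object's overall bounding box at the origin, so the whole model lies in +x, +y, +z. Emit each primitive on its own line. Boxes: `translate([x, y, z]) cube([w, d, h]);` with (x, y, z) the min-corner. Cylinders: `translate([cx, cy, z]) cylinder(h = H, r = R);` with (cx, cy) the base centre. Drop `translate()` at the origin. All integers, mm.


translate([237, 237, 0]) cylinder(h = 32, r = 237);


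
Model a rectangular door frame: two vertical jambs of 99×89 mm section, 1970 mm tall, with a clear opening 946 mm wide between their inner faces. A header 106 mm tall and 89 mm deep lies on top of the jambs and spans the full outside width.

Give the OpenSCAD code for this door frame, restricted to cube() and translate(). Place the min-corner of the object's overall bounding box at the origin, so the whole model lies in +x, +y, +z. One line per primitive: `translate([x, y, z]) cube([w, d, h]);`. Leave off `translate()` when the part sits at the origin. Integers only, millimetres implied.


cube([99, 89, 1970]);
translate([1045, 0, 0]) cube([99, 89, 1970]);
translate([0, 0, 1970]) cube([1144, 89, 106]);


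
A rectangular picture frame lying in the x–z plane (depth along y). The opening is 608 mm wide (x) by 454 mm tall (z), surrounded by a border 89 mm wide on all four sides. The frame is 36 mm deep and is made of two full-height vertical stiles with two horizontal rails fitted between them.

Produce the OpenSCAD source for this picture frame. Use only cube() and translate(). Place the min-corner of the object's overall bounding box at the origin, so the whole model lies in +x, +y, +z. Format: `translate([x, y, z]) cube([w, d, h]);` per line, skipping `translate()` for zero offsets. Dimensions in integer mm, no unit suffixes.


cube([89, 36, 632]);
translate([697, 0, 0]) cube([89, 36, 632]);
translate([89, 0, 0]) cube([608, 36, 89]);
translate([89, 0, 543]) cube([608, 36, 89]);


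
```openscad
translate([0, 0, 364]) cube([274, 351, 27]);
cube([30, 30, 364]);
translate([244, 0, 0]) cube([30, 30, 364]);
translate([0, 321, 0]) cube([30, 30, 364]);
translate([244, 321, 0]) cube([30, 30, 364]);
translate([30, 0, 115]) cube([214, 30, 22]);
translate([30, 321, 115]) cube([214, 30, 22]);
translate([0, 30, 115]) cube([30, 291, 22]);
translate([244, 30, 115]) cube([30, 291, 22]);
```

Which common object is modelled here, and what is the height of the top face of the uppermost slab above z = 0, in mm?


A stool. The seat height is 391 mm.

A 274×351×27 slab at z = 364 on four corner posts — a stool. The seat top is 364 + 27 = 391 mm.


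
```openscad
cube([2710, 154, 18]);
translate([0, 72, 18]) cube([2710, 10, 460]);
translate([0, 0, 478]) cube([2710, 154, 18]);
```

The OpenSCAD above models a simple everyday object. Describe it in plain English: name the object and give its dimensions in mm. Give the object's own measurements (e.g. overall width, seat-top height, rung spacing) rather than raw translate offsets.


An I-beam lying along x, 2710 mm long. Overall section height 496 mm. Two flanges 154 mm wide (y) and 18 mm thick, one on the floor and one at the top; a web 10 mm thick runs between them, centred on the flange width.
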